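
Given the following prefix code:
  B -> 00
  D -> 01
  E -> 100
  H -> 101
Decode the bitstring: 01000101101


Decoding step by step:
Bits 01 -> D
Bits 00 -> B
Bits 01 -> D
Bits 01 -> D
Bits 101 -> H


Decoded message: DBDDH


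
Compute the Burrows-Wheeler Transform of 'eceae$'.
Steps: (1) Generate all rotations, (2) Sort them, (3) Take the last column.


Rotations (sorted):
  0: $eceae -> last char: e
  1: ae$ece -> last char: e
  2: ceae$e -> last char: e
  3: e$ecea -> last char: a
  4: eae$ec -> last char: c
  5: eceae$ -> last char: $


BWT = eeeac$


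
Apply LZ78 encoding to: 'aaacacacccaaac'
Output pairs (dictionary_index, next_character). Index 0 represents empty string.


LZ78 encoding steps:
Dictionary: {0: ''}
Step 1: w='' (idx 0), next='a' -> output (0, 'a'), add 'a' as idx 1
Step 2: w='a' (idx 1), next='a' -> output (1, 'a'), add 'aa' as idx 2
Step 3: w='' (idx 0), next='c' -> output (0, 'c'), add 'c' as idx 3
Step 4: w='a' (idx 1), next='c' -> output (1, 'c'), add 'ac' as idx 4
Step 5: w='ac' (idx 4), next='c' -> output (4, 'c'), add 'acc' as idx 5
Step 6: w='c' (idx 3), next='a' -> output (3, 'a'), add 'ca' as idx 6
Step 7: w='aa' (idx 2), next='c' -> output (2, 'c'), add 'aac' as idx 7


Encoded: [(0, 'a'), (1, 'a'), (0, 'c'), (1, 'c'), (4, 'c'), (3, 'a'), (2, 'c')]


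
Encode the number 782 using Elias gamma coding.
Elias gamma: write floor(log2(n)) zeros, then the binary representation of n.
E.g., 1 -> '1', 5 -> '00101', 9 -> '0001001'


num_bits = floor(log2(782)) + 1 = 10
leading_zeros = num_bits - 1 = 9
binary(782) = 1100001110

Elias gamma(782) = '000000000' + '1100001110' = 0000000001100001110 (19 bits)


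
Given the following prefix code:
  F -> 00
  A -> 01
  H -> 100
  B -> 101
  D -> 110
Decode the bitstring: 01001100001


Decoding step by step:
Bits 01 -> A
Bits 00 -> F
Bits 110 -> D
Bits 00 -> F
Bits 01 -> A


Decoded message: AFDFA


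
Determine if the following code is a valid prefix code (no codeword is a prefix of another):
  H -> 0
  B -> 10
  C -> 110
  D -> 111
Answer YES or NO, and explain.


Checking each pair (does one codeword prefix another?):
  H='0' vs B='10': no prefix
  H='0' vs C='110': no prefix
  H='0' vs D='111': no prefix
  B='10' vs H='0': no prefix
  B='10' vs C='110': no prefix
  B='10' vs D='111': no prefix
  C='110' vs H='0': no prefix
  C='110' vs B='10': no prefix
  C='110' vs D='111': no prefix
  D='111' vs H='0': no prefix
  D='111' vs B='10': no prefix
  D='111' vs C='110': no prefix
No violation found over all pairs.

YES -- this is a valid prefix code. No codeword is a prefix of any other codeword.


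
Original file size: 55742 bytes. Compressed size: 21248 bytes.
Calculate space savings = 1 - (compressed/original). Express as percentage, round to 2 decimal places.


ratio = compressed/original = 21248/55742 = 0.381185
savings = 1 - ratio = 1 - 0.381185 = 0.618815
as a percentage: 0.618815 * 100 = 61.88%

Space savings = 1 - 21248/55742 = 61.88%


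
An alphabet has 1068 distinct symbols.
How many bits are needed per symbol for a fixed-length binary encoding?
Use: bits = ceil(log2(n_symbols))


log2(1068) = 10.0607
Bracket: 2^10 = 1024 < 1068 <= 2^11 = 2048
So ceil(log2(1068)) = 11

bits = ceil(log2(1068)) = ceil(10.0607) = 11 bits


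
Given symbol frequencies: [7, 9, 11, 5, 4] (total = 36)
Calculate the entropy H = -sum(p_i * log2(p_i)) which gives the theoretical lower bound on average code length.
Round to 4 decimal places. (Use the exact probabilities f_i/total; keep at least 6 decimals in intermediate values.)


Per-symbol terms -p_i * log2(p_i) with p_i = f_i/36:
  p = 7/36 = 0.194444: log2(p) = -2.362570, -p*log2(p) = 0.459389
  p = 9/36 = 0.250000: log2(p) = -2.000000, -p*log2(p) = 0.500000
  p = 11/36 = 0.305556: log2(p) = -1.710493, -p*log2(p) = 0.522651
  p = 5/36 = 0.138889: log2(p) = -2.847997, -p*log2(p) = 0.395555
  p = 4/36 = 0.111111: log2(p) = -3.169925, -p*log2(p) = 0.352214
H = 0.459389 + 0.500000 + 0.522651 + 0.395555 + 0.352214 = 2.229809

H = 2.2298 bits/symbol


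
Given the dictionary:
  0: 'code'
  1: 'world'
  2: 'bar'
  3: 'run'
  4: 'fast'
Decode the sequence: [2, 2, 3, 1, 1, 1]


Look up each index in the dictionary:
  2 -> 'bar'
  2 -> 'bar'
  3 -> 'run'
  1 -> 'world'
  1 -> 'world'
  1 -> 'world'

Decoded: "bar bar run world world world"


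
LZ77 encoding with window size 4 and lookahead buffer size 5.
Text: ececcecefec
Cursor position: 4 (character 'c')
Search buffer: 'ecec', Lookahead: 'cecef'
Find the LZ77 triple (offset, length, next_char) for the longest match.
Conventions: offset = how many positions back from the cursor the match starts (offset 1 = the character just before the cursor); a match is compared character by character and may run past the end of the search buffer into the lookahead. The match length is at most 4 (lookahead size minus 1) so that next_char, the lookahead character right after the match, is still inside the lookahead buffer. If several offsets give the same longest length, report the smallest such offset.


Try each offset into the search buffer:
  offset=1 (pos 3, char 'c'): match length 1
  offset=2 (pos 2, char 'e'): match length 0
  offset=3 (pos 1, char 'c'): match length 3
  offset=4 (pos 0, char 'e'): match length 0
Longest match has length 3 at offset 3.
next_char = character at position 4 + 3 = 7 -> 'e'

Best match: offset=3, length=3 (matching 'cec' starting at position 1)
LZ77 triple: (3, 3, 'e')


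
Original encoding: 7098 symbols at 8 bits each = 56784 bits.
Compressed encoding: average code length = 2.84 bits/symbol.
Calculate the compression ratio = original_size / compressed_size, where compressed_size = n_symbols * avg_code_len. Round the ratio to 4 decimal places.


original_size = n_symbols * orig_bits = 7098 * 8 = 56784 bits
compressed_size = n_symbols * avg_code_len = 7098 * 2.84 = 20158.32 bits
ratio = original_size / compressed_size = 56784 / 20158.32 = 2.8169

Compression ratio = 2.8169


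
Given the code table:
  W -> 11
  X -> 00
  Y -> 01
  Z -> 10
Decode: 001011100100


Decoding:
00 -> X
10 -> Z
11 -> W
10 -> Z
01 -> Y
00 -> X


Result: XZWZYX


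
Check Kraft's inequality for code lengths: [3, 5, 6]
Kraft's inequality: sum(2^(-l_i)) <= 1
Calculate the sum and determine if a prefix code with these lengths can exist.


Sum = 2^(-3) + 2^(-5) + 2^(-6)
    = 0.125 + 0.03125 + 0.015625
    = 11/64 = 0.171875
Since 0.171875 <= 1, Kraft's inequality IS satisfied.
A prefix code with these lengths CAN exist.

Kraft sum = 0.171875. Satisfied.


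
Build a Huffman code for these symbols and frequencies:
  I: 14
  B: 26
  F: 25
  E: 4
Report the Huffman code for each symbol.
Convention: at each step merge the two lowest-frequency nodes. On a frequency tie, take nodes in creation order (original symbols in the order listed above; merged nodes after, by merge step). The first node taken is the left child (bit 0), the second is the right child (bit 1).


Huffman tree construction:
Step 1: Merge E(4) + I(14) = 18
Step 2: Merge (E+I)(18) + F(25) = 43
Step 3: Merge B(26) + ((E+I)+F)(43) = 69
Read each symbol's code off the tree from the root (left child = 0, right child = 1).

Codes:
  I: 101 (length 3)
  B: 0 (length 1)
  F: 11 (length 2)
  E: 100 (length 3)
Average code length: 130/69 = 1.8841 bits/symbol


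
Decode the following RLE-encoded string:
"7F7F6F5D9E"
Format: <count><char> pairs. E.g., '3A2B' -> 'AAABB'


Expanding each <count><char> pair:
  7F -> 'FFFFFFF'
  7F -> 'FFFFFFF'
  6F -> 'FFFFFF'
  5D -> 'DDDDD'
  9E -> 'EEEEEEEEE'

Decoded = FFFFFFFFFFFFFFFFFFFFDDDDDEEEEEEEEE


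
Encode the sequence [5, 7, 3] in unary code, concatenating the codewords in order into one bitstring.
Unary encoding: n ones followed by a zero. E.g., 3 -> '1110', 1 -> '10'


Encode each number as n ones followed by a terminating 0:
  5 -> 111110 (6 bits)
  7 -> 11111110 (8 bits)
  3 -> 1110 (4 bits)
Total length = 6 + 8 + 4 = 18 bits.

Unary([5, 7, 3]) = 111110111111101110 (18 bits)


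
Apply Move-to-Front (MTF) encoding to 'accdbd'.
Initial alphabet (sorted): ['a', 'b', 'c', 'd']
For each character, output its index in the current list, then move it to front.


MTF encoding:
'a': index 0 in ['a', 'b', 'c', 'd'] -> ['a', 'b', 'c', 'd']
'c': index 2 in ['a', 'b', 'c', 'd'] -> ['c', 'a', 'b', 'd']
'c': index 0 in ['c', 'a', 'b', 'd'] -> ['c', 'a', 'b', 'd']
'd': index 3 in ['c', 'a', 'b', 'd'] -> ['d', 'c', 'a', 'b']
'b': index 3 in ['d', 'c', 'a', 'b'] -> ['b', 'd', 'c', 'a']
'd': index 1 in ['b', 'd', 'c', 'a'] -> ['d', 'b', 'c', 'a']


Output: [0, 2, 0, 3, 3, 1]


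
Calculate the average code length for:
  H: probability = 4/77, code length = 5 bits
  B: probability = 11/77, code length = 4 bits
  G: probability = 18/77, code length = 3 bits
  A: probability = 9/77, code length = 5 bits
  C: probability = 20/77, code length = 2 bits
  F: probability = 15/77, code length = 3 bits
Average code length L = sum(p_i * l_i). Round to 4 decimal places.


Weighted contributions p_i * l_i:
  H: (4/77) * 5 = 20/77
  B: (11/77) * 4 = 44/77
  G: (18/77) * 3 = 54/77
  A: (9/77) * 5 = 45/77
  C: (20/77) * 2 = 40/77
  F: (15/77) * 3 = 45/77
Sum = (20 + 44 + 54 + 45 + 40 + 45)/77 = 248/77

L = 248/77 = 3.2208 bits/symbol


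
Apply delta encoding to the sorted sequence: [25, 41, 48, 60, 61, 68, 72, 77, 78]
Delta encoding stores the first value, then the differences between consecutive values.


First value: 25
Deltas:
  41 - 25 = 16
  48 - 41 = 7
  60 - 48 = 12
  61 - 60 = 1
  68 - 61 = 7
  72 - 68 = 4
  77 - 72 = 5
  78 - 77 = 1


Delta encoded: [25, 16, 7, 12, 1, 7, 4, 5, 1]


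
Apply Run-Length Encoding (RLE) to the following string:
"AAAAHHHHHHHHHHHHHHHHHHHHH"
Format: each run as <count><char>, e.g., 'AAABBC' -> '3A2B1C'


Scanning runs left to right:
  i=0: run of 'A' x 4 -> '4A'
  i=4: run of 'H' x 21 -> '21H'

RLE = 4A21H


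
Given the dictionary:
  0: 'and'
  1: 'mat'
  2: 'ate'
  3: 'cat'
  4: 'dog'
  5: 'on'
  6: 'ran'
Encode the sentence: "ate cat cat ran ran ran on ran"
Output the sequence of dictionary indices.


Look up each word in the dictionary:
  'ate' -> 2
  'cat' -> 3
  'cat' -> 3
  'ran' -> 6
  'ran' -> 6
  'ran' -> 6
  'on' -> 5
  'ran' -> 6

Encoded: [2, 3, 3, 6, 6, 6, 5, 6]


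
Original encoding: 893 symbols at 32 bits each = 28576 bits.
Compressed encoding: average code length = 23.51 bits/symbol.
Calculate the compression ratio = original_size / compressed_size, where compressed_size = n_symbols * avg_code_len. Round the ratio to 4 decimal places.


original_size = n_symbols * orig_bits = 893 * 32 = 28576 bits
compressed_size = n_symbols * avg_code_len = 893 * 23.51 = 20994.43 bits
ratio = original_size / compressed_size = 28576 / 20994.43 = 1.3611

Compression ratio = 1.3611


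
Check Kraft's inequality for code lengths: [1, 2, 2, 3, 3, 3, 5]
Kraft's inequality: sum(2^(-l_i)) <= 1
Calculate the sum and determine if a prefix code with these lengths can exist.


Sum = 2^(-1) + 2^(-2) + 2^(-2) + 2^(-3) + 2^(-3) + 2^(-3) + 2^(-5)
    = 0.5 + 0.25 + 0.25 + 0.125 + 0.125 + 0.125 + 0.03125
    = 45/32 = 1.40625
Since 1.40625 > 1, Kraft's inequality is NOT satisfied.
A prefix code with these lengths CANNOT exist.

Kraft sum = 1.40625. Not satisfied.


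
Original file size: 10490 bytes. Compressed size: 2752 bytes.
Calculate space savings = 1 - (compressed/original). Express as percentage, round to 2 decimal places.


ratio = compressed/original = 2752/10490 = 0.262345
savings = 1 - ratio = 1 - 0.262345 = 0.737655
as a percentage: 0.737655 * 100 = 73.77%

Space savings = 1 - 2752/10490 = 73.77%


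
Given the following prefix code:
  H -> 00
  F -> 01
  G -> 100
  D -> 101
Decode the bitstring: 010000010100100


Decoding step by step:
Bits 01 -> F
Bits 00 -> H
Bits 00 -> H
Bits 01 -> F
Bits 01 -> F
Bits 00 -> H
Bits 100 -> G


Decoded message: FHHFFHG


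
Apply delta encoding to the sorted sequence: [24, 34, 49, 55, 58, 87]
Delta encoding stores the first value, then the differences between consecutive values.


First value: 24
Deltas:
  34 - 24 = 10
  49 - 34 = 15
  55 - 49 = 6
  58 - 55 = 3
  87 - 58 = 29


Delta encoded: [24, 10, 15, 6, 3, 29]


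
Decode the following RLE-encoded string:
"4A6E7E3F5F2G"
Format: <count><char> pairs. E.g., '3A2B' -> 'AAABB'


Expanding each <count><char> pair:
  4A -> 'AAAA'
  6E -> 'EEEEEE'
  7E -> 'EEEEEEE'
  3F -> 'FFF'
  5F -> 'FFFFF'
  2G -> 'GG'

Decoded = AAAAEEEEEEEEEEEEEFFFFFFFFGG


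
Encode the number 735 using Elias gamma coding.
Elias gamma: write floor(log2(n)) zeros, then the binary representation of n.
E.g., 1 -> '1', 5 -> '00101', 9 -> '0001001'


num_bits = floor(log2(735)) + 1 = 10
leading_zeros = num_bits - 1 = 9
binary(735) = 1011011111

Elias gamma(735) = '000000000' + '1011011111' = 0000000001011011111 (19 bits)


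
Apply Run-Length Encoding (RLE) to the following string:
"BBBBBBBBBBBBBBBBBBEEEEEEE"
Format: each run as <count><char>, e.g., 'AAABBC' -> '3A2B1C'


Scanning runs left to right:
  i=0: run of 'B' x 18 -> '18B'
  i=18: run of 'E' x 7 -> '7E'

RLE = 18B7E


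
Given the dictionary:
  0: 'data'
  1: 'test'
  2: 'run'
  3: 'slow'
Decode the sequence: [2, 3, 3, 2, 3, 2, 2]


Look up each index in the dictionary:
  2 -> 'run'
  3 -> 'slow'
  3 -> 'slow'
  2 -> 'run'
  3 -> 'slow'
  2 -> 'run'
  2 -> 'run'

Decoded: "run slow slow run slow run run"


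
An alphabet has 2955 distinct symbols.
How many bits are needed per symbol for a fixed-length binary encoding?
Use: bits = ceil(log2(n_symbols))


log2(2955) = 11.5289
Bracket: 2^11 = 2048 < 2955 <= 2^12 = 4096
So ceil(log2(2955)) = 12

bits = ceil(log2(2955)) = ceil(11.5289) = 12 bits


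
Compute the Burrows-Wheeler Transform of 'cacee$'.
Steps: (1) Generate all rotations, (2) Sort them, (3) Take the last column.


Rotations (sorted):
  0: $cacee -> last char: e
  1: acee$c -> last char: c
  2: cacee$ -> last char: $
  3: cee$ca -> last char: a
  4: e$cace -> last char: e
  5: ee$cac -> last char: c


BWT = ec$aec


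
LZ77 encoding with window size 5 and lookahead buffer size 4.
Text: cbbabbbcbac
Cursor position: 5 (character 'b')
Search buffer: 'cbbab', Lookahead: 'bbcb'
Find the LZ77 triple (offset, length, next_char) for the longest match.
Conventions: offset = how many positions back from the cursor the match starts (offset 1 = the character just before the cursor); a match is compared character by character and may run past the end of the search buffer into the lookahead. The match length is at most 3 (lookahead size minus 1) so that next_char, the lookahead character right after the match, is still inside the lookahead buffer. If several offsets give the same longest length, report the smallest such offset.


Try each offset into the search buffer:
  offset=1 (pos 4, char 'b'): match length 2
  offset=2 (pos 3, char 'a'): match length 0
  offset=3 (pos 2, char 'b'): match length 1
  offset=4 (pos 1, char 'b'): match length 2
  offset=5 (pos 0, char 'c'): match length 0
Longest match has length 2, found at offsets 1, 4; take the smallest, offset 1.
next_char = character at position 5 + 2 = 7 -> 'c'

Best match: offset=1, length=2 (matching 'bb' starting at position 4)
LZ77 triple: (1, 2, 'c')


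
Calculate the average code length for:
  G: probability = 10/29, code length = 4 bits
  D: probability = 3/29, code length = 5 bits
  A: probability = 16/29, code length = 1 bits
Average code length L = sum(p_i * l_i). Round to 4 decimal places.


Weighted contributions p_i * l_i:
  G: (10/29) * 4 = 40/29
  D: (3/29) * 5 = 15/29
  A: (16/29) * 1 = 16/29
Sum = (40 + 15 + 16)/29 = 71/29

L = 71/29 = 2.4483 bits/symbol


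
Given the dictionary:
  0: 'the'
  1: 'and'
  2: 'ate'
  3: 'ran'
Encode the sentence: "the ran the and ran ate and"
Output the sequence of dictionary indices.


Look up each word in the dictionary:
  'the' -> 0
  'ran' -> 3
  'the' -> 0
  'and' -> 1
  'ran' -> 3
  'ate' -> 2
  'and' -> 1

Encoded: [0, 3, 0, 1, 3, 2, 1]


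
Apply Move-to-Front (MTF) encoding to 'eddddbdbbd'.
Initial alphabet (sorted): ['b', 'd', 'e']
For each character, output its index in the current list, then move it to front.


MTF encoding:
'e': index 2 in ['b', 'd', 'e'] -> ['e', 'b', 'd']
'd': index 2 in ['e', 'b', 'd'] -> ['d', 'e', 'b']
'd': index 0 in ['d', 'e', 'b'] -> ['d', 'e', 'b']
'd': index 0 in ['d', 'e', 'b'] -> ['d', 'e', 'b']
'd': index 0 in ['d', 'e', 'b'] -> ['d', 'e', 'b']
'b': index 2 in ['d', 'e', 'b'] -> ['b', 'd', 'e']
'd': index 1 in ['b', 'd', 'e'] -> ['d', 'b', 'e']
'b': index 1 in ['d', 'b', 'e'] -> ['b', 'd', 'e']
'b': index 0 in ['b', 'd', 'e'] -> ['b', 'd', 'e']
'd': index 1 in ['b', 'd', 'e'] -> ['d', 'b', 'e']


Output: [2, 2, 0, 0, 0, 2, 1, 1, 0, 1]


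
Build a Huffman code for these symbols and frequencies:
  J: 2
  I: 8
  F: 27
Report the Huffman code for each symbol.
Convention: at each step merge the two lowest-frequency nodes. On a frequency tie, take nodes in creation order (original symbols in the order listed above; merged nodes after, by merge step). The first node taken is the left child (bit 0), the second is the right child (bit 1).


Huffman tree construction:
Step 1: Merge J(2) + I(8) = 10
Step 2: Merge (J+I)(10) + F(27) = 37
Read each symbol's code off the tree from the root (left child = 0, right child = 1).

Codes:
  J: 00 (length 2)
  I: 01 (length 2)
  F: 1 (length 1)
Average code length: 47/37 = 1.2703 bits/symbol


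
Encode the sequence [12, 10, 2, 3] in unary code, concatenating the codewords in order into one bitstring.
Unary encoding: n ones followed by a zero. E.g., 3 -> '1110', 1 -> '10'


Encode each number as n ones followed by a terminating 0:
  12 -> 1111111111110 (13 bits)
  10 -> 11111111110 (11 bits)
  2 -> 110 (3 bits)
  3 -> 1110 (4 bits)
Total length = 13 + 11 + 3 + 4 = 31 bits.

Unary([12, 10, 2, 3]) = 1111111111110111111111101101110 (31 bits)


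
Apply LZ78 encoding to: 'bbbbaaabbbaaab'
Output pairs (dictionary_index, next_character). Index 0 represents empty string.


LZ78 encoding steps:
Dictionary: {0: ''}
Step 1: w='' (idx 0), next='b' -> output (0, 'b'), add 'b' as idx 1
Step 2: w='b' (idx 1), next='b' -> output (1, 'b'), add 'bb' as idx 2
Step 3: w='b' (idx 1), next='a' -> output (1, 'a'), add 'ba' as idx 3
Step 4: w='' (idx 0), next='a' -> output (0, 'a'), add 'a' as idx 4
Step 5: w='a' (idx 4), next='b' -> output (4, 'b'), add 'ab' as idx 5
Step 6: w='bb' (idx 2), next='a' -> output (2, 'a'), add 'bba' as idx 6
Step 7: w='a' (idx 4), next='a' -> output (4, 'a'), add 'aa' as idx 7
Step 8: w='b' (idx 1), end of input -> output (1, '')


Encoded: [(0, 'b'), (1, 'b'), (1, 'a'), (0, 'a'), (4, 'b'), (2, 'a'), (4, 'a'), (1, '')]


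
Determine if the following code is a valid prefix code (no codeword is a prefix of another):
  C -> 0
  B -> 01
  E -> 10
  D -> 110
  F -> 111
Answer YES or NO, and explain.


Checking each pair (does one codeword prefix another?):
  C='0' vs B='01': prefix -- VIOLATION

NO -- this is NOT a valid prefix code. C (0) is a prefix of B (01).


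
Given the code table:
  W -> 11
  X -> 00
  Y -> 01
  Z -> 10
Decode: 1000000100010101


Decoding:
10 -> Z
00 -> X
00 -> X
01 -> Y
00 -> X
01 -> Y
01 -> Y
01 -> Y


Result: ZXXYXYYY


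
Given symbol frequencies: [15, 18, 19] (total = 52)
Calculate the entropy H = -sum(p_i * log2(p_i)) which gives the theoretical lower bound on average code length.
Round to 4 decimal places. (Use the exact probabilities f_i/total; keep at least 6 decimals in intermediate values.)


Per-symbol terms -p_i * log2(p_i) with p_i = f_i/52:
  p = 15/52 = 0.288462: log2(p) = -1.793549, -p*log2(p) = 0.517370
  p = 18/52 = 0.346154: log2(p) = -1.530515, -p*log2(p) = 0.529794
  p = 19/52 = 0.365385: log2(p) = -1.452512, -p*log2(p) = 0.530726
H = 0.517370 + 0.529794 + 0.530726 = 1.577890

H = 1.5779 bits/symbol


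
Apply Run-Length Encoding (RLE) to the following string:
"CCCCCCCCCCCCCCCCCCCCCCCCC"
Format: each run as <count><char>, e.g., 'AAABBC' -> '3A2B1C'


Scanning runs left to right:
  i=0: run of 'C' x 25 -> '25C'

RLE = 25C


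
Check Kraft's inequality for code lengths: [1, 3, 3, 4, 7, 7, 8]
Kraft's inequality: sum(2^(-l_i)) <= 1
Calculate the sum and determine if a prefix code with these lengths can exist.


Sum = 2^(-1) + 2^(-3) + 2^(-3) + 2^(-4) + 2^(-7) + 2^(-7) + 2^(-8)
    = 0.5 + 0.125 + 0.125 + 0.0625 + 0.0078125 + 0.0078125 + 0.00390625
    = 213/256 = 0.83203125
Since 0.83203125 <= 1, Kraft's inequality IS satisfied.
A prefix code with these lengths CAN exist.

Kraft sum = 0.83203125. Satisfied.


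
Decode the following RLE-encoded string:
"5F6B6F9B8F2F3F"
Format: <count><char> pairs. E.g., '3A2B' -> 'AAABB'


Expanding each <count><char> pair:
  5F -> 'FFFFF'
  6B -> 'BBBBBB'
  6F -> 'FFFFFF'
  9B -> 'BBBBBBBBB'
  8F -> 'FFFFFFFF'
  2F -> 'FF'
  3F -> 'FFF'

Decoded = FFFFFBBBBBBFFFFFFBBBBBBBBBFFFFFFFFFFFFF


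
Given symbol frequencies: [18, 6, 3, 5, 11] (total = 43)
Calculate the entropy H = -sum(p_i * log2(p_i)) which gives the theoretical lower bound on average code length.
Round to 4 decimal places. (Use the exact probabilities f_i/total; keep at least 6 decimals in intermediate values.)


Per-symbol terms -p_i * log2(p_i) with p_i = f_i/43:
  p = 18/43 = 0.418605: log2(p) = -1.256340, -p*log2(p) = 0.525910
  p = 6/43 = 0.139535: log2(p) = -2.841302, -p*log2(p) = 0.396461
  p = 3/43 = 0.069767: log2(p) = -3.841302, -p*log2(p) = 0.267998
  p = 5/43 = 0.116279: log2(p) = -3.104337, -p*log2(p) = 0.360969
  p = 11/43 = 0.255814: log2(p) = -1.966833, -p*log2(p) = 0.503143
H = 0.525910 + 0.396461 + 0.267998 + 0.360969 + 0.503143 = 2.054481

H = 2.0545 bits/symbol


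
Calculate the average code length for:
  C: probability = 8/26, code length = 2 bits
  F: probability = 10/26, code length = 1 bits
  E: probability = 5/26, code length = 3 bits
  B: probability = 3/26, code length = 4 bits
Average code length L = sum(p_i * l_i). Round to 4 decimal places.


Weighted contributions p_i * l_i:
  C: (8/26) * 2 = 16/26
  F: (10/26) * 1 = 10/26
  E: (5/26) * 3 = 15/26
  B: (3/26) * 4 = 12/26
Sum = (16 + 10 + 15 + 12)/26 = 53/26

L = 53/26 = 2.0385 bits/symbol


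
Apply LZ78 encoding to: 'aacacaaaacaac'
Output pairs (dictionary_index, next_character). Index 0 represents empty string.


LZ78 encoding steps:
Dictionary: {0: ''}
Step 1: w='' (idx 0), next='a' -> output (0, 'a'), add 'a' as idx 1
Step 2: w='a' (idx 1), next='c' -> output (1, 'c'), add 'ac' as idx 2
Step 3: w='ac' (idx 2), next='a' -> output (2, 'a'), add 'aca' as idx 3
Step 4: w='a' (idx 1), next='a' -> output (1, 'a'), add 'aa' as idx 4
Step 5: w='aca' (idx 3), next='a' -> output (3, 'a'), add 'acaa' as idx 5
Step 6: w='' (idx 0), next='c' -> output (0, 'c'), add 'c' as idx 6


Encoded: [(0, 'a'), (1, 'c'), (2, 'a'), (1, 'a'), (3, 'a'), (0, 'c')]


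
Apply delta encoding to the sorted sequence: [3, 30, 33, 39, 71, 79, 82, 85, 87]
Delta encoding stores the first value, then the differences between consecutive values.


First value: 3
Deltas:
  30 - 3 = 27
  33 - 30 = 3
  39 - 33 = 6
  71 - 39 = 32
  79 - 71 = 8
  82 - 79 = 3
  85 - 82 = 3
  87 - 85 = 2


Delta encoded: [3, 27, 3, 6, 32, 8, 3, 3, 2]


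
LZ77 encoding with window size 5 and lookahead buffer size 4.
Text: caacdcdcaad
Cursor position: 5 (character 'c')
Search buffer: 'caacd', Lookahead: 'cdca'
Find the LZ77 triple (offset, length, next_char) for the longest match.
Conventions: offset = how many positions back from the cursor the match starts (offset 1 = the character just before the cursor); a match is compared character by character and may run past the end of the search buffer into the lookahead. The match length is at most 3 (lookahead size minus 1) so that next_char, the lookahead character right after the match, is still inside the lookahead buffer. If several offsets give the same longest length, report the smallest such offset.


Try each offset into the search buffer:
  offset=1 (pos 4, char 'd'): match length 0
  offset=2 (pos 3, char 'c'): match length 3
  offset=3 (pos 2, char 'a'): match length 0
  offset=4 (pos 1, char 'a'): match length 0
  offset=5 (pos 0, char 'c'): match length 1
Longest match has length 3 at offset 2.
next_char = character at position 5 + 3 = 8 -> 'a'

Best match: offset=2, length=3 (matching 'cdc' starting at position 3)
LZ77 triple: (2, 3, 'a')


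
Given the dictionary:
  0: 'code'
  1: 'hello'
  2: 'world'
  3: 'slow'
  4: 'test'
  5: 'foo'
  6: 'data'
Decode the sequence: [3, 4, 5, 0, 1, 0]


Look up each index in the dictionary:
  3 -> 'slow'
  4 -> 'test'
  5 -> 'foo'
  0 -> 'code'
  1 -> 'hello'
  0 -> 'code'

Decoded: "slow test foo code hello code"


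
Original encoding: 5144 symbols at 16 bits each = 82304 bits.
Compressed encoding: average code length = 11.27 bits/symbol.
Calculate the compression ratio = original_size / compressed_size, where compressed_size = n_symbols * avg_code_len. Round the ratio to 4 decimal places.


original_size = n_symbols * orig_bits = 5144 * 16 = 82304 bits
compressed_size = n_symbols * avg_code_len = 5144 * 11.27 = 57972.88 bits
ratio = original_size / compressed_size = 82304 / 57972.88 = 1.4197

Compression ratio = 1.4197


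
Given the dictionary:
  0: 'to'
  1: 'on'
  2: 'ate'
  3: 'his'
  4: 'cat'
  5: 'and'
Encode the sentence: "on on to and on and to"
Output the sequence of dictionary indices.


Look up each word in the dictionary:
  'on' -> 1
  'on' -> 1
  'to' -> 0
  'and' -> 5
  'on' -> 1
  'and' -> 5
  'to' -> 0

Encoded: [1, 1, 0, 5, 1, 5, 0]


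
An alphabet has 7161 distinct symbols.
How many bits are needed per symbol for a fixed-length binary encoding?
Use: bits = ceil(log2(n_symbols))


log2(7161) = 12.8059
Bracket: 2^12 = 4096 < 7161 <= 2^13 = 8192
So ceil(log2(7161)) = 13

bits = ceil(log2(7161)) = ceil(12.8059) = 13 bits


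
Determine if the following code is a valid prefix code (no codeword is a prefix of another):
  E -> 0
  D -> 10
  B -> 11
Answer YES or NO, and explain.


Checking each pair (does one codeword prefix another?):
  E='0' vs D='10': no prefix
  E='0' vs B='11': no prefix
  D='10' vs E='0': no prefix
  D='10' vs B='11': no prefix
  B='11' vs E='0': no prefix
  B='11' vs D='10': no prefix
No violation found over all pairs.

YES -- this is a valid prefix code. No codeword is a prefix of any other codeword.


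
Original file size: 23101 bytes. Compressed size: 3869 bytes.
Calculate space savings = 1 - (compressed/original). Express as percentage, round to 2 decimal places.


ratio = compressed/original = 3869/23101 = 0.167482
savings = 1 - ratio = 1 - 0.167482 = 0.832518
as a percentage: 0.832518 * 100 = 83.25%

Space savings = 1 - 3869/23101 = 83.25%


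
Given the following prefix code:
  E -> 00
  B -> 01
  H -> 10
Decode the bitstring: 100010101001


Decoding step by step:
Bits 10 -> H
Bits 00 -> E
Bits 10 -> H
Bits 10 -> H
Bits 10 -> H
Bits 01 -> B


Decoded message: HEHHHB


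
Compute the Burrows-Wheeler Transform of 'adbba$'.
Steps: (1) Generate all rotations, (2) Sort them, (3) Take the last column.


Rotations (sorted):
  0: $adbba -> last char: a
  1: a$adbb -> last char: b
  2: adbba$ -> last char: $
  3: ba$adb -> last char: b
  4: bba$ad -> last char: d
  5: dbba$a -> last char: a


BWT = ab$bda


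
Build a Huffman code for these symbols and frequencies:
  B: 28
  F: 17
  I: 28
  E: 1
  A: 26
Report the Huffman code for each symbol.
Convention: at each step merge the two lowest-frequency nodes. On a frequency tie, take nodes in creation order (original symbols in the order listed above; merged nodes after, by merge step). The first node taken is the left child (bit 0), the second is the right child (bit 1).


Huffman tree construction:
Step 1: Merge E(1) + F(17) = 18
Step 2: Merge (E+F)(18) + A(26) = 44
Step 3: Merge B(28) + I(28) = 56
Step 4: Merge ((E+F)+A)(44) + (B+I)(56) = 100
Read each symbol's code off the tree from the root (left child = 0, right child = 1).

Codes:
  B: 10 (length 2)
  F: 001 (length 3)
  I: 11 (length 2)
  E: 000 (length 3)
  A: 01 (length 2)
Average code length: 218/100 = 2.1800 bits/symbol


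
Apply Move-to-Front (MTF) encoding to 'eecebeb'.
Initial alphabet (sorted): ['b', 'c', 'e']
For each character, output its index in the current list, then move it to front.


MTF encoding:
'e': index 2 in ['b', 'c', 'e'] -> ['e', 'b', 'c']
'e': index 0 in ['e', 'b', 'c'] -> ['e', 'b', 'c']
'c': index 2 in ['e', 'b', 'c'] -> ['c', 'e', 'b']
'e': index 1 in ['c', 'e', 'b'] -> ['e', 'c', 'b']
'b': index 2 in ['e', 'c', 'b'] -> ['b', 'e', 'c']
'e': index 1 in ['b', 'e', 'c'] -> ['e', 'b', 'c']
'b': index 1 in ['e', 'b', 'c'] -> ['b', 'e', 'c']


Output: [2, 0, 2, 1, 2, 1, 1]


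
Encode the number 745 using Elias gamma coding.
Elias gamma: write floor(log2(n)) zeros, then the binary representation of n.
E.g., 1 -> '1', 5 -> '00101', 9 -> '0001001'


num_bits = floor(log2(745)) + 1 = 10
leading_zeros = num_bits - 1 = 9
binary(745) = 1011101001

Elias gamma(745) = '000000000' + '1011101001' = 0000000001011101001 (19 bits)


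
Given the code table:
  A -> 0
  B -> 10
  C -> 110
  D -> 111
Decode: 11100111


Decoding:
111 -> D
0 -> A
0 -> A
111 -> D


Result: DAAD


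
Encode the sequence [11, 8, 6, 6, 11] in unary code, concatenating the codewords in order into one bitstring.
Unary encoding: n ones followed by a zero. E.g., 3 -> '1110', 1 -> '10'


Encode each number as n ones followed by a terminating 0:
  11 -> 111111111110 (12 bits)
  8 -> 111111110 (9 bits)
  6 -> 1111110 (7 bits)
  6 -> 1111110 (7 bits)
  11 -> 111111111110 (12 bits)
Total length = 12 + 9 + 7 + 7 + 12 = 47 bits.

Unary([11, 8, 6, 6, 11]) = 11111111111011111111011111101111110111111111110 (47 bits)


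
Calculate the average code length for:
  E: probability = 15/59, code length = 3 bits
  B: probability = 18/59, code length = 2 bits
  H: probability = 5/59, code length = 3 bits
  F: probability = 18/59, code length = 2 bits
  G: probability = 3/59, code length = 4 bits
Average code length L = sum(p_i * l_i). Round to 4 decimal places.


Weighted contributions p_i * l_i:
  E: (15/59) * 3 = 45/59
  B: (18/59) * 2 = 36/59
  H: (5/59) * 3 = 15/59
  F: (18/59) * 2 = 36/59
  G: (3/59) * 4 = 12/59
Sum = (45 + 36 + 15 + 36 + 12)/59 = 144/59

L = 144/59 = 2.4407 bits/symbol


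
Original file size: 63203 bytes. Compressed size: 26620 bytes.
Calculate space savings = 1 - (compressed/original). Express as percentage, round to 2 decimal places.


ratio = compressed/original = 26620/63203 = 0.421183
savings = 1 - ratio = 1 - 0.421183 = 0.578817
as a percentage: 0.578817 * 100 = 57.88%

Space savings = 1 - 26620/63203 = 57.88%


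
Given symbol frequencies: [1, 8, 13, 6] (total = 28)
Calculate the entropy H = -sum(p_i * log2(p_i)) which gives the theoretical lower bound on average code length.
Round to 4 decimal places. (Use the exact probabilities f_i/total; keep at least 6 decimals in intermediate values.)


Per-symbol terms -p_i * log2(p_i) with p_i = f_i/28:
  p = 1/28 = 0.035714: log2(p) = -4.807355, -p*log2(p) = 0.171691
  p = 8/28 = 0.285714: log2(p) = -1.807355, -p*log2(p) = 0.516387
  p = 13/28 = 0.464286: log2(p) = -1.106915, -p*log2(p) = 0.513925
  p = 6/28 = 0.214286: log2(p) = -2.222392, -p*log2(p) = 0.476227
H = 0.171691 + 0.516387 + 0.513925 + 0.476227 = 1.678230

H = 1.6782 bits/symbol


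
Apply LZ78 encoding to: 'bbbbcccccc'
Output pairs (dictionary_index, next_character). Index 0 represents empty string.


LZ78 encoding steps:
Dictionary: {0: ''}
Step 1: w='' (idx 0), next='b' -> output (0, 'b'), add 'b' as idx 1
Step 2: w='b' (idx 1), next='b' -> output (1, 'b'), add 'bb' as idx 2
Step 3: w='b' (idx 1), next='c' -> output (1, 'c'), add 'bc' as idx 3
Step 4: w='' (idx 0), next='c' -> output (0, 'c'), add 'c' as idx 4
Step 5: w='c' (idx 4), next='c' -> output (4, 'c'), add 'cc' as idx 5
Step 6: w='cc' (idx 5), end of input -> output (5, '')


Encoded: [(0, 'b'), (1, 'b'), (1, 'c'), (0, 'c'), (4, 'c'), (5, '')]


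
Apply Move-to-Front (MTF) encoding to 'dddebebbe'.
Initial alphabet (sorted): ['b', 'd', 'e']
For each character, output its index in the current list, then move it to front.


MTF encoding:
'd': index 1 in ['b', 'd', 'e'] -> ['d', 'b', 'e']
'd': index 0 in ['d', 'b', 'e'] -> ['d', 'b', 'e']
'd': index 0 in ['d', 'b', 'e'] -> ['d', 'b', 'e']
'e': index 2 in ['d', 'b', 'e'] -> ['e', 'd', 'b']
'b': index 2 in ['e', 'd', 'b'] -> ['b', 'e', 'd']
'e': index 1 in ['b', 'e', 'd'] -> ['e', 'b', 'd']
'b': index 1 in ['e', 'b', 'd'] -> ['b', 'e', 'd']
'b': index 0 in ['b', 'e', 'd'] -> ['b', 'e', 'd']
'e': index 1 in ['b', 'e', 'd'] -> ['e', 'b', 'd']


Output: [1, 0, 0, 2, 2, 1, 1, 0, 1]


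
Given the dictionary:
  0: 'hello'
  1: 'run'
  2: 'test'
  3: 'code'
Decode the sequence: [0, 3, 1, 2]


Look up each index in the dictionary:
  0 -> 'hello'
  3 -> 'code'
  1 -> 'run'
  2 -> 'test'

Decoded: "hello code run test"


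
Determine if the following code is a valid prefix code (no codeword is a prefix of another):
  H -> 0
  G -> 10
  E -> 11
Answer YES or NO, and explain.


Checking each pair (does one codeword prefix another?):
  H='0' vs G='10': no prefix
  H='0' vs E='11': no prefix
  G='10' vs H='0': no prefix
  G='10' vs E='11': no prefix
  E='11' vs H='0': no prefix
  E='11' vs G='10': no prefix
No violation found over all pairs.

YES -- this is a valid prefix code. No codeword is a prefix of any other codeword.


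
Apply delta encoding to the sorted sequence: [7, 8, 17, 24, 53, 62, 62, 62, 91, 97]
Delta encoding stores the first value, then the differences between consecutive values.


First value: 7
Deltas:
  8 - 7 = 1
  17 - 8 = 9
  24 - 17 = 7
  53 - 24 = 29
  62 - 53 = 9
  62 - 62 = 0
  62 - 62 = 0
  91 - 62 = 29
  97 - 91 = 6


Delta encoded: [7, 1, 9, 7, 29, 9, 0, 0, 29, 6]


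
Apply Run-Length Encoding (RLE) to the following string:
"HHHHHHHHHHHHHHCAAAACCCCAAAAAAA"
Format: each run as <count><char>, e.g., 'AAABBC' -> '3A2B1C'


Scanning runs left to right:
  i=0: run of 'H' x 14 -> '14H'
  i=14: run of 'C' x 1 -> '1C'
  i=15: run of 'A' x 4 -> '4A'
  i=19: run of 'C' x 4 -> '4C'
  i=23: run of 'A' x 7 -> '7A'

RLE = 14H1C4A4C7A


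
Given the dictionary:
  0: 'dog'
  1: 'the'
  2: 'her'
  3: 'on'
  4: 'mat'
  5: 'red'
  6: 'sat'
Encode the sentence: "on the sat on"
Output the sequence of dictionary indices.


Look up each word in the dictionary:
  'on' -> 3
  'the' -> 1
  'sat' -> 6
  'on' -> 3

Encoded: [3, 1, 6, 3]


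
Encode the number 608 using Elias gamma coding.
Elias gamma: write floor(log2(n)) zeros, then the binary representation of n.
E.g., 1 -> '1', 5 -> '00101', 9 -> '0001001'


num_bits = floor(log2(608)) + 1 = 10
leading_zeros = num_bits - 1 = 9
binary(608) = 1001100000

Elias gamma(608) = '000000000' + '1001100000' = 0000000001001100000 (19 bits)


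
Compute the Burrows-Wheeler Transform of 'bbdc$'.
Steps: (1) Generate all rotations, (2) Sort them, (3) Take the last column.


Rotations (sorted):
  0: $bbdc -> last char: c
  1: bbdc$ -> last char: $
  2: bdc$b -> last char: b
  3: c$bbd -> last char: d
  4: dc$bb -> last char: b


BWT = c$bdb


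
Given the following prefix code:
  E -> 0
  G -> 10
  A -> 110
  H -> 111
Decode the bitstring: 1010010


Decoding step by step:
Bits 10 -> G
Bits 10 -> G
Bits 0 -> E
Bits 10 -> G


Decoded message: GGEG


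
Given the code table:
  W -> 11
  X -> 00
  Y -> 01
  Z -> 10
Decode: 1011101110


Decoding:
10 -> Z
11 -> W
10 -> Z
11 -> W
10 -> Z


Result: ZWZWZ


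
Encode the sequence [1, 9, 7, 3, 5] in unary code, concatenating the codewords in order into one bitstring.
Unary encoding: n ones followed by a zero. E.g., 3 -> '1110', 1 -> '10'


Encode each number as n ones followed by a terminating 0:
  1 -> 10 (2 bits)
  9 -> 1111111110 (10 bits)
  7 -> 11111110 (8 bits)
  3 -> 1110 (4 bits)
  5 -> 111110 (6 bits)
Total length = 2 + 10 + 8 + 4 + 6 = 30 bits.

Unary([1, 9, 7, 3, 5]) = 101111111110111111101110111110 (30 bits)


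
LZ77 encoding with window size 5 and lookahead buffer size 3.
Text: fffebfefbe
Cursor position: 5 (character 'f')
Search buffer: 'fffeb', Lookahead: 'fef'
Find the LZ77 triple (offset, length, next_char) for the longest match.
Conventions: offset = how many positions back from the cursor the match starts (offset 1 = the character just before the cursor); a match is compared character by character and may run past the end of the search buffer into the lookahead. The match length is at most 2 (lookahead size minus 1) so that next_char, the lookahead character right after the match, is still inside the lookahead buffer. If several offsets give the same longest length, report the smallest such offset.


Try each offset into the search buffer:
  offset=1 (pos 4, char 'b'): match length 0
  offset=2 (pos 3, char 'e'): match length 0
  offset=3 (pos 2, char 'f'): match length 2
  offset=4 (pos 1, char 'f'): match length 1
  offset=5 (pos 0, char 'f'): match length 1
Longest match has length 2 at offset 3.
next_char = character at position 5 + 2 = 7 -> 'f'

Best match: offset=3, length=2 (matching 'fe' starting at position 2)
LZ77 triple: (3, 2, 'f')


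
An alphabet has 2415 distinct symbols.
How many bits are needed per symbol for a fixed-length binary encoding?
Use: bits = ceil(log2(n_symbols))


log2(2415) = 11.2378
Bracket: 2^11 = 2048 < 2415 <= 2^12 = 4096
So ceil(log2(2415)) = 12

bits = ceil(log2(2415)) = ceil(11.2378) = 12 bits


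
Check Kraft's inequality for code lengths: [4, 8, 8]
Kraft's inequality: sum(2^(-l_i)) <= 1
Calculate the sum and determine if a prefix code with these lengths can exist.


Sum = 2^(-4) + 2^(-8) + 2^(-8)
    = 0.0625 + 0.00390625 + 0.00390625
    = 18/256 = 0.0703125
Since 0.0703125 <= 1, Kraft's inequality IS satisfied.
A prefix code with these lengths CAN exist.

Kraft sum = 0.0703125. Satisfied.


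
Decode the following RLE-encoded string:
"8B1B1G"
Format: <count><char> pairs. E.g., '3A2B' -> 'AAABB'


Expanding each <count><char> pair:
  8B -> 'BBBBBBBB'
  1B -> 'B'
  1G -> 'G'

Decoded = BBBBBBBBBG


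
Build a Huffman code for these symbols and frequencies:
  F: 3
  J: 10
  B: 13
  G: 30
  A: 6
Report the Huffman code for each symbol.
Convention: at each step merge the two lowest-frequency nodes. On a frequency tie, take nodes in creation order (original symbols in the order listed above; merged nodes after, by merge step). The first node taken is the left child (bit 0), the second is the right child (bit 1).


Huffman tree construction:
Step 1: Merge F(3) + A(6) = 9
Step 2: Merge (F+A)(9) + J(10) = 19
Step 3: Merge B(13) + ((F+A)+J)(19) = 32
Step 4: Merge G(30) + (B+((F+A)+J))(32) = 62
Read each symbol's code off the tree from the root (left child = 0, right child = 1).

Codes:
  F: 1100 (length 4)
  J: 111 (length 3)
  B: 10 (length 2)
  G: 0 (length 1)
  A: 1101 (length 4)
Average code length: 122/62 = 1.9677 bits/symbol


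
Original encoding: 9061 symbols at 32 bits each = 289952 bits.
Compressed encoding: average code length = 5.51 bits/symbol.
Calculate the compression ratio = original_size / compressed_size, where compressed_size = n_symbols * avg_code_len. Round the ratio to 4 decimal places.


original_size = n_symbols * orig_bits = 9061 * 32 = 289952 bits
compressed_size = n_symbols * avg_code_len = 9061 * 5.51 = 49926.11 bits
ratio = original_size / compressed_size = 289952 / 49926.11 = 5.8076

Compression ratio = 5.8076


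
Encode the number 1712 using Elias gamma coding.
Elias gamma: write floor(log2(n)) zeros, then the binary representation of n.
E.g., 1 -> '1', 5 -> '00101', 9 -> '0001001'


num_bits = floor(log2(1712)) + 1 = 11
leading_zeros = num_bits - 1 = 10
binary(1712) = 11010110000

Elias gamma(1712) = '0000000000' + '11010110000' = 000000000011010110000 (21 bits)


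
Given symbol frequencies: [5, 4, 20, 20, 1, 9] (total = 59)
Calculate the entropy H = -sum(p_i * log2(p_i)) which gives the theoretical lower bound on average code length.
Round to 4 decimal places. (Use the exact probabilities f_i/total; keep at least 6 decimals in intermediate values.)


Per-symbol terms -p_i * log2(p_i) with p_i = f_i/59:
  p = 5/59 = 0.084746: log2(p) = -3.560715, -p*log2(p) = 0.301756
  p = 4/59 = 0.067797: log2(p) = -3.882643, -p*log2(p) = 0.263230
  p = 20/59 = 0.338983: log2(p) = -1.560715, -p*log2(p) = 0.529056
  p = 20/59 = 0.338983: log2(p) = -1.560715, -p*log2(p) = 0.529056
  p = 1/59 = 0.016949: log2(p) = -5.882643, -p*log2(p) = 0.099706
  p = 9/59 = 0.152542: log2(p) = -2.712718, -p*log2(p) = 0.413804
H = 0.301756 + 0.263230 + 0.529056 + 0.529056 + 0.099706 + 0.413804 = 2.136608

H = 2.1366 bits/symbol
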